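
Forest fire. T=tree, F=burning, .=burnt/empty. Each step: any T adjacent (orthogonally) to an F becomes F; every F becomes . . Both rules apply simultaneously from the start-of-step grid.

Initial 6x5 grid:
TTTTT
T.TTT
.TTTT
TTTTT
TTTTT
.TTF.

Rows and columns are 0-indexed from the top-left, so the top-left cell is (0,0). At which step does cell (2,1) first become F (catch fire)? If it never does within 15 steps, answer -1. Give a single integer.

Step 1: cell (2,1)='T' (+2 fires, +1 burnt)
Step 2: cell (2,1)='T' (+4 fires, +2 burnt)
Step 3: cell (2,1)='T' (+4 fires, +4 burnt)
Step 4: cell (2,1)='T' (+5 fires, +4 burnt)
Step 5: cell (2,1)='F' (+5 fires, +5 burnt)
  -> target ignites at step 5
Step 6: cell (2,1)='.' (+2 fires, +5 burnt)
Step 7: cell (2,1)='.' (+1 fires, +2 burnt)
Step 8: cell (2,1)='.' (+1 fires, +1 burnt)
Step 9: cell (2,1)='.' (+1 fires, +1 burnt)
Step 10: cell (2,1)='.' (+0 fires, +1 burnt)
  fire out at step 10

5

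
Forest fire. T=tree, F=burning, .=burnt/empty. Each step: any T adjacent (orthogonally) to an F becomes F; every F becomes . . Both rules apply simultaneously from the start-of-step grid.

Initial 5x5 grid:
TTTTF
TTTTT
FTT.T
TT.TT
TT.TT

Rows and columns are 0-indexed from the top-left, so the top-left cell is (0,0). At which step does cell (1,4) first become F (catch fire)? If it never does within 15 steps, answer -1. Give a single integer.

Step 1: cell (1,4)='F' (+5 fires, +2 burnt)
  -> target ignites at step 1
Step 2: cell (1,4)='.' (+8 fires, +5 burnt)
Step 3: cell (1,4)='.' (+4 fires, +8 burnt)
Step 4: cell (1,4)='.' (+2 fires, +4 burnt)
Step 5: cell (1,4)='.' (+1 fires, +2 burnt)
Step 6: cell (1,4)='.' (+0 fires, +1 burnt)
  fire out at step 6

1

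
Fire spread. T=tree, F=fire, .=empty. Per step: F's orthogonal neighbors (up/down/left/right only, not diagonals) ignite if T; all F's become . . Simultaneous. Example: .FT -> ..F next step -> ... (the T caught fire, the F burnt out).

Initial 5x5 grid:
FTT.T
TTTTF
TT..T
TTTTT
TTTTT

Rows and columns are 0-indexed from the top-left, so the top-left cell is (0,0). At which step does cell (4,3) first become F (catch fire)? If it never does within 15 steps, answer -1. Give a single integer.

Step 1: cell (4,3)='T' (+5 fires, +2 burnt)
Step 2: cell (4,3)='T' (+5 fires, +5 burnt)
Step 3: cell (4,3)='T' (+4 fires, +5 burnt)
Step 4: cell (4,3)='F' (+4 fires, +4 burnt)
  -> target ignites at step 4
Step 5: cell (4,3)='.' (+2 fires, +4 burnt)
Step 6: cell (4,3)='.' (+0 fires, +2 burnt)
  fire out at step 6

4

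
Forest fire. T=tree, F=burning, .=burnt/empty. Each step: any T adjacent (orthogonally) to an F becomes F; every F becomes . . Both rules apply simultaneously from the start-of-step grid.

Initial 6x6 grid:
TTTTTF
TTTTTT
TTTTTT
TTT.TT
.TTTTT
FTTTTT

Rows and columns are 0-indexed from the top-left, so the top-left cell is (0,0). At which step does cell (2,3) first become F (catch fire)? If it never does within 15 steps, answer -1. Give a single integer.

Step 1: cell (2,3)='T' (+3 fires, +2 burnt)
Step 2: cell (2,3)='T' (+5 fires, +3 burnt)
Step 3: cell (2,3)='T' (+7 fires, +5 burnt)
Step 4: cell (2,3)='F' (+10 fires, +7 burnt)
  -> target ignites at step 4
Step 5: cell (2,3)='.' (+6 fires, +10 burnt)
Step 6: cell (2,3)='.' (+1 fires, +6 burnt)
Step 7: cell (2,3)='.' (+0 fires, +1 burnt)
  fire out at step 7

4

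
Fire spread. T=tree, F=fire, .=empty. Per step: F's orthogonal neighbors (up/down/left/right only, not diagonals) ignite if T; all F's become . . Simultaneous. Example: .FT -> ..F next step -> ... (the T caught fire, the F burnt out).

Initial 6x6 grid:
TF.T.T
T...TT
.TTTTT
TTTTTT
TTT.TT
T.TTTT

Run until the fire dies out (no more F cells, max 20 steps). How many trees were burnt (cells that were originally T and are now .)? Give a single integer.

Answer: 2

Derivation:
Step 1: +1 fires, +1 burnt (F count now 1)
Step 2: +1 fires, +1 burnt (F count now 1)
Step 3: +0 fires, +1 burnt (F count now 0)
Fire out after step 3
Initially T: 27, now '.': 11
Total burnt (originally-T cells now '.'): 2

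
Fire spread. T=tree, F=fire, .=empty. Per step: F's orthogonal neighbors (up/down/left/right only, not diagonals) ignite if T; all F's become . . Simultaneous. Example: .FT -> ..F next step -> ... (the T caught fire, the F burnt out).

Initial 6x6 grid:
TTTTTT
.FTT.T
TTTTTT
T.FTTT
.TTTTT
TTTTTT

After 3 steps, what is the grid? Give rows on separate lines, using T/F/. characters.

Step 1: 6 trees catch fire, 2 burn out
  TFTTTT
  ..FT.T
  TFFTTT
  T..FTT
  .TFTTT
  TTTTTT
Step 2: 9 trees catch fire, 6 burn out
  F.FTTT
  ...F.T
  F..FTT
  T...FT
  .F.FTT
  TTFTTT
Step 3: 7 trees catch fire, 9 burn out
  ...FTT
  .....T
  ....FT
  F....F
  ....FT
  TF.FTT

...FTT
.....T
....FT
F....F
....FT
TF.FTT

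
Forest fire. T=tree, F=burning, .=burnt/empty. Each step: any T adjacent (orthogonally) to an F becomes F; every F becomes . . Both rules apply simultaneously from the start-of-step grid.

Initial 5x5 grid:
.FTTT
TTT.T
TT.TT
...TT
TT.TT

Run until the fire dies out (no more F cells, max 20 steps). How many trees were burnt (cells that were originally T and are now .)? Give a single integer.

Answer: 15

Derivation:
Step 1: +2 fires, +1 burnt (F count now 2)
Step 2: +4 fires, +2 burnt (F count now 4)
Step 3: +2 fires, +4 burnt (F count now 2)
Step 4: +1 fires, +2 burnt (F count now 1)
Step 5: +1 fires, +1 burnt (F count now 1)
Step 6: +2 fires, +1 burnt (F count now 2)
Step 7: +2 fires, +2 burnt (F count now 2)
Step 8: +1 fires, +2 burnt (F count now 1)
Step 9: +0 fires, +1 burnt (F count now 0)
Fire out after step 9
Initially T: 17, now '.': 23
Total burnt (originally-T cells now '.'): 15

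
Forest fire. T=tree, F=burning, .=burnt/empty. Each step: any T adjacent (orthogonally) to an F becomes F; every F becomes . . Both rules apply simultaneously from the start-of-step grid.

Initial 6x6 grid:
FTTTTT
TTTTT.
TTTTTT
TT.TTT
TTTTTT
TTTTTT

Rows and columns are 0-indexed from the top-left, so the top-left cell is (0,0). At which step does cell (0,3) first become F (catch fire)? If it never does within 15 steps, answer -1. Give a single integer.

Step 1: cell (0,3)='T' (+2 fires, +1 burnt)
Step 2: cell (0,3)='T' (+3 fires, +2 burnt)
Step 3: cell (0,3)='F' (+4 fires, +3 burnt)
  -> target ignites at step 3
Step 4: cell (0,3)='.' (+5 fires, +4 burnt)
Step 5: cell (0,3)='.' (+5 fires, +5 burnt)
Step 6: cell (0,3)='.' (+4 fires, +5 burnt)
Step 7: cell (0,3)='.' (+4 fires, +4 burnt)
Step 8: cell (0,3)='.' (+3 fires, +4 burnt)
Step 9: cell (0,3)='.' (+2 fires, +3 burnt)
Step 10: cell (0,3)='.' (+1 fires, +2 burnt)
Step 11: cell (0,3)='.' (+0 fires, +1 burnt)
  fire out at step 11

3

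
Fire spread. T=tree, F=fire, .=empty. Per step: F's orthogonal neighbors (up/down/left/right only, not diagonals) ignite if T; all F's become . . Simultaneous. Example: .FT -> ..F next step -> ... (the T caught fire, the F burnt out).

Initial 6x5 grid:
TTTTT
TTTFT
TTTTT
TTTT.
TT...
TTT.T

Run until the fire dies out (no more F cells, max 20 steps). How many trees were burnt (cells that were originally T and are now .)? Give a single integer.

Answer: 23

Derivation:
Step 1: +4 fires, +1 burnt (F count now 4)
Step 2: +6 fires, +4 burnt (F count now 6)
Step 3: +4 fires, +6 burnt (F count now 4)
Step 4: +3 fires, +4 burnt (F count now 3)
Step 5: +2 fires, +3 burnt (F count now 2)
Step 6: +2 fires, +2 burnt (F count now 2)
Step 7: +2 fires, +2 burnt (F count now 2)
Step 8: +0 fires, +2 burnt (F count now 0)
Fire out after step 8
Initially T: 24, now '.': 29
Total burnt (originally-T cells now '.'): 23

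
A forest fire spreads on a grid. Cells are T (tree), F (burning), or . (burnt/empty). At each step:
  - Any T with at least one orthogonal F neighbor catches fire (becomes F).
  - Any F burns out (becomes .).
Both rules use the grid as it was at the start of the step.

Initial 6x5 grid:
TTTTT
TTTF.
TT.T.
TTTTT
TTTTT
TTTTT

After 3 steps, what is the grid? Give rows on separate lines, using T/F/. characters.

Step 1: 3 trees catch fire, 1 burn out
  TTTFT
  TTF..
  TT.F.
  TTTTT
  TTTTT
  TTTTT
Step 2: 4 trees catch fire, 3 burn out
  TTF.F
  TF...
  TT...
  TTTFT
  TTTTT
  TTTTT
Step 3: 6 trees catch fire, 4 burn out
  TF...
  F....
  TF...
  TTF.F
  TTTFT
  TTTTT

TF...
F....
TF...
TTF.F
TTTFT
TTTTT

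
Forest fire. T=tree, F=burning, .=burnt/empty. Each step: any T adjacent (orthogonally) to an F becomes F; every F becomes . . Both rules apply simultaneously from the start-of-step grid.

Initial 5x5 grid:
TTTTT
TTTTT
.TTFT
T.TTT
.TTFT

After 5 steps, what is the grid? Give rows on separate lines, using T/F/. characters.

Step 1: 6 trees catch fire, 2 burn out
  TTTTT
  TTTFT
  .TF.F
  T.TFT
  .TF.F
Step 2: 7 trees catch fire, 6 burn out
  TTTFT
  TTF.F
  .F...
  T.F.F
  .F...
Step 3: 3 trees catch fire, 7 burn out
  TTF.F
  TF...
  .....
  T....
  .....
Step 4: 2 trees catch fire, 3 burn out
  TF...
  F....
  .....
  T....
  .....
Step 5: 1 trees catch fire, 2 burn out
  F....
  .....
  .....
  T....
  .....

F....
.....
.....
T....
.....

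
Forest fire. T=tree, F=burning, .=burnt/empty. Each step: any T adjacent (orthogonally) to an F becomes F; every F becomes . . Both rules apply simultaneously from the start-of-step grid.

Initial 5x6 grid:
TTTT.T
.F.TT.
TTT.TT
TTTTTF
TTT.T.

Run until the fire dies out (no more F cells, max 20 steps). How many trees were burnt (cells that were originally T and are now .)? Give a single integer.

Step 1: +4 fires, +2 burnt (F count now 4)
Step 2: +8 fires, +4 burnt (F count now 8)
Step 3: +5 fires, +8 burnt (F count now 5)
Step 4: +3 fires, +5 burnt (F count now 3)
Step 5: +0 fires, +3 burnt (F count now 0)
Fire out after step 5
Initially T: 21, now '.': 29
Total burnt (originally-T cells now '.'): 20

Answer: 20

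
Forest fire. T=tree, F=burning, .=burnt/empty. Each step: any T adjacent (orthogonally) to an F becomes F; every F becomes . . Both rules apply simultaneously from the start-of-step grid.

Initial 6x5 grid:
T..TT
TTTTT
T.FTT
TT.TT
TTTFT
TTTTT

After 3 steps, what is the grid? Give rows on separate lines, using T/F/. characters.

Step 1: 6 trees catch fire, 2 burn out
  T..TT
  TTFTT
  T..FT
  TT.FT
  TTF.F
  TTTFT
Step 2: 7 trees catch fire, 6 burn out
  T..TT
  TF.FT
  T...F
  TT..F
  TF...
  TTF.F
Step 3: 6 trees catch fire, 7 burn out
  T..FT
  F...F
  T....
  TF...
  F....
  TF...

T..FT
F...F
T....
TF...
F....
TF...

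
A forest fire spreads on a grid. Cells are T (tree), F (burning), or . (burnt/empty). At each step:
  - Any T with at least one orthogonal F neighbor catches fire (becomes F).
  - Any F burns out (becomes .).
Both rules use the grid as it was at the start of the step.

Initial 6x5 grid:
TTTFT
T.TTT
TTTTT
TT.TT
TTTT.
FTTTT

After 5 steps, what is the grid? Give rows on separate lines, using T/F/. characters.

Step 1: 5 trees catch fire, 2 burn out
  TTF.F
  T.TFT
  TTTTT
  TT.TT
  FTTT.
  .FTTT
Step 2: 7 trees catch fire, 5 burn out
  TF...
  T.F.F
  TTTFT
  FT.TT
  .FTT.
  ..FTT
Step 3: 8 trees catch fire, 7 burn out
  F....
  T....
  FTF.F
  .F.FT
  ..FT.
  ...FT
Step 4: 5 trees catch fire, 8 burn out
  .....
  F....
  .F...
  ....F
  ...F.
  ....F
Step 5: 0 trees catch fire, 5 burn out
  .....
  .....
  .....
  .....
  .....
  .....

.....
.....
.....
.....
.....
.....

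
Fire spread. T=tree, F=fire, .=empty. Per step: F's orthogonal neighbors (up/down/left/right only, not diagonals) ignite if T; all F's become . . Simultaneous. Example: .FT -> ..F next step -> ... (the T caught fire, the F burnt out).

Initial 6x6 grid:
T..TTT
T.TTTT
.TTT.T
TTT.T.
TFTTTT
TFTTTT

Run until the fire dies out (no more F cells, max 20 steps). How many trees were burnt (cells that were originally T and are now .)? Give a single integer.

Answer: 25

Derivation:
Step 1: +5 fires, +2 burnt (F count now 5)
Step 2: +5 fires, +5 burnt (F count now 5)
Step 3: +3 fires, +5 burnt (F count now 3)
Step 4: +5 fires, +3 burnt (F count now 5)
Step 5: +1 fires, +5 burnt (F count now 1)
Step 6: +2 fires, +1 burnt (F count now 2)
Step 7: +2 fires, +2 burnt (F count now 2)
Step 8: +2 fires, +2 burnt (F count now 2)
Step 9: +0 fires, +2 burnt (F count now 0)
Fire out after step 9
Initially T: 27, now '.': 34
Total burnt (originally-T cells now '.'): 25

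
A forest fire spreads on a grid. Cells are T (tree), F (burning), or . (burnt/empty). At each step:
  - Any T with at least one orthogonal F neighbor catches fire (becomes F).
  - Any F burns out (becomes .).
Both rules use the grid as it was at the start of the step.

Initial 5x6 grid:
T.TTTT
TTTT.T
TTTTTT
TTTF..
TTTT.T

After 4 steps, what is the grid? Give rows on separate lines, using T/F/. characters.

Step 1: 3 trees catch fire, 1 burn out
  T.TTTT
  TTTT.T
  TTTFTT
  TTF...
  TTTF.T
Step 2: 5 trees catch fire, 3 burn out
  T.TTTT
  TTTF.T
  TTF.FT
  TF....
  TTF..T
Step 3: 6 trees catch fire, 5 burn out
  T.TFTT
  TTF..T
  TF...F
  F.....
  TF...T
Step 4: 6 trees catch fire, 6 burn out
  T.F.FT
  TF...F
  F.....
  ......
  F....T

T.F.FT
TF...F
F.....
......
F....T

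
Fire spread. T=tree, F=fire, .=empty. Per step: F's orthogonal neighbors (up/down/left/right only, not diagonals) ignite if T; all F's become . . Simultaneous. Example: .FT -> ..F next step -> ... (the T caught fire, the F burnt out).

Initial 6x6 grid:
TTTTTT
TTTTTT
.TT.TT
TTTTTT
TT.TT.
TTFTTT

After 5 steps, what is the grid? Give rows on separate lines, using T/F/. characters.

Step 1: 2 trees catch fire, 1 burn out
  TTTTTT
  TTTTTT
  .TT.TT
  TTTTTT
  TT.TT.
  TF.FTT
Step 2: 4 trees catch fire, 2 burn out
  TTTTTT
  TTTTTT
  .TT.TT
  TTTTTT
  TF.FT.
  F...FT
Step 3: 5 trees catch fire, 4 burn out
  TTTTTT
  TTTTTT
  .TT.TT
  TFTFTT
  F...F.
  .....F
Step 4: 4 trees catch fire, 5 burn out
  TTTTTT
  TTTTTT
  .FT.TT
  F.F.FT
  ......
  ......
Step 5: 4 trees catch fire, 4 burn out
  TTTTTT
  TFTTTT
  ..F.FT
  .....F
  ......
  ......

TTTTTT
TFTTTT
..F.FT
.....F
......
......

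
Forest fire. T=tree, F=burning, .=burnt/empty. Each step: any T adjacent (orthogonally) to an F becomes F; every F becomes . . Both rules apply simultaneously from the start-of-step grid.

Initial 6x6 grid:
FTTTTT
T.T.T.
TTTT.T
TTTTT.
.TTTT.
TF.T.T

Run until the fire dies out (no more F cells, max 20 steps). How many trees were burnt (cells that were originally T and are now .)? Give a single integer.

Step 1: +4 fires, +2 burnt (F count now 4)
Step 2: +4 fires, +4 burnt (F count now 4)
Step 3: +6 fires, +4 burnt (F count now 6)
Step 4: +5 fires, +6 burnt (F count now 5)
Step 5: +4 fires, +5 burnt (F count now 4)
Step 6: +0 fires, +4 burnt (F count now 0)
Fire out after step 6
Initially T: 25, now '.': 34
Total burnt (originally-T cells now '.'): 23

Answer: 23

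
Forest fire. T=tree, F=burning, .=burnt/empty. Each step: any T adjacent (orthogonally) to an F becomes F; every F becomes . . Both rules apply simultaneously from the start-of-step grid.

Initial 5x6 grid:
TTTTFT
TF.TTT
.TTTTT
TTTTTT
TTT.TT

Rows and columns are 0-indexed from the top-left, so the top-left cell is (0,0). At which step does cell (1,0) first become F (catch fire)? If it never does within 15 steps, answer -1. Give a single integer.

Step 1: cell (1,0)='F' (+6 fires, +2 burnt)
  -> target ignites at step 1
Step 2: cell (1,0)='.' (+7 fires, +6 burnt)
Step 3: cell (1,0)='.' (+6 fires, +7 burnt)
Step 4: cell (1,0)='.' (+5 fires, +6 burnt)
Step 5: cell (1,0)='.' (+1 fires, +5 burnt)
Step 6: cell (1,0)='.' (+0 fires, +1 burnt)
  fire out at step 6

1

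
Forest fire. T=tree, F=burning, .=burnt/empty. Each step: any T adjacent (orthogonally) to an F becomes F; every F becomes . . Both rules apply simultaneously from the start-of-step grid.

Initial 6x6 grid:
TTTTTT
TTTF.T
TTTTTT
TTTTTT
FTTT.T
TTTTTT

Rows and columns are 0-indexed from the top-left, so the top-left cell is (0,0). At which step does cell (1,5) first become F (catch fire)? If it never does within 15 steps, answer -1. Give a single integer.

Step 1: cell (1,5)='T' (+6 fires, +2 burnt)
Step 2: cell (1,5)='T' (+10 fires, +6 burnt)
Step 3: cell (1,5)='T' (+9 fires, +10 burnt)
Step 4: cell (1,5)='F' (+4 fires, +9 burnt)
  -> target ignites at step 4
Step 5: cell (1,5)='.' (+2 fires, +4 burnt)
Step 6: cell (1,5)='.' (+1 fires, +2 burnt)
Step 7: cell (1,5)='.' (+0 fires, +1 burnt)
  fire out at step 7

4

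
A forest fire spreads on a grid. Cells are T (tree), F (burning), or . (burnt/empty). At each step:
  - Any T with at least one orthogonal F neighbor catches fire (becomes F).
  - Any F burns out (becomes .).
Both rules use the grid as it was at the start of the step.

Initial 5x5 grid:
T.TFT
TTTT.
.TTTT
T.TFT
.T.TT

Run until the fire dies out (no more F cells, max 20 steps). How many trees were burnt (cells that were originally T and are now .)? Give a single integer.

Step 1: +7 fires, +2 burnt (F count now 7)
Step 2: +4 fires, +7 burnt (F count now 4)
Step 3: +2 fires, +4 burnt (F count now 2)
Step 4: +1 fires, +2 burnt (F count now 1)
Step 5: +1 fires, +1 burnt (F count now 1)
Step 6: +0 fires, +1 burnt (F count now 0)
Fire out after step 6
Initially T: 17, now '.': 23
Total burnt (originally-T cells now '.'): 15

Answer: 15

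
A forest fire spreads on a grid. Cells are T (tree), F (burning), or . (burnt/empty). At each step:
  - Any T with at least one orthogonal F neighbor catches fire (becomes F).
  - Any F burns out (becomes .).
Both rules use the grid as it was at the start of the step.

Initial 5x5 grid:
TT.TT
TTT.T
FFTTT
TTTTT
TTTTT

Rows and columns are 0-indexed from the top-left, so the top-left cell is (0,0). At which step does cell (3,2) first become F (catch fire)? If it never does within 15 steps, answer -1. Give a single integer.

Step 1: cell (3,2)='T' (+5 fires, +2 burnt)
Step 2: cell (3,2)='F' (+7 fires, +5 burnt)
  -> target ignites at step 2
Step 3: cell (3,2)='.' (+3 fires, +7 burnt)
Step 4: cell (3,2)='.' (+3 fires, +3 burnt)
Step 5: cell (3,2)='.' (+2 fires, +3 burnt)
Step 6: cell (3,2)='.' (+1 fires, +2 burnt)
Step 7: cell (3,2)='.' (+0 fires, +1 burnt)
  fire out at step 7

2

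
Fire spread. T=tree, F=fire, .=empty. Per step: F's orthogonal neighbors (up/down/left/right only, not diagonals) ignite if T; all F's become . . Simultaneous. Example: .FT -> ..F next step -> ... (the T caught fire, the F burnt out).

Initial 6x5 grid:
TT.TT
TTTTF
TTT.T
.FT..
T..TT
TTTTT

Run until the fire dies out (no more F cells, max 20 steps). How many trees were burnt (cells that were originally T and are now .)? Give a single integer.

Answer: 13

Derivation:
Step 1: +5 fires, +2 burnt (F count now 5)
Step 2: +5 fires, +5 burnt (F count now 5)
Step 3: +2 fires, +5 burnt (F count now 2)
Step 4: +1 fires, +2 burnt (F count now 1)
Step 5: +0 fires, +1 burnt (F count now 0)
Fire out after step 5
Initially T: 21, now '.': 22
Total burnt (originally-T cells now '.'): 13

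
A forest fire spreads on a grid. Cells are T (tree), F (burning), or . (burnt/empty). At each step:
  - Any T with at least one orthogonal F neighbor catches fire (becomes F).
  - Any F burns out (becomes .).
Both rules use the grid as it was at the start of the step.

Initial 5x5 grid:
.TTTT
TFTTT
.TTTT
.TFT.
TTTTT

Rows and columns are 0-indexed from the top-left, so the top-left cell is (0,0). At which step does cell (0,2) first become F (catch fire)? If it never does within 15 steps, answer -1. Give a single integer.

Step 1: cell (0,2)='T' (+8 fires, +2 burnt)
Step 2: cell (0,2)='F' (+5 fires, +8 burnt)
  -> target ignites at step 2
Step 3: cell (0,2)='.' (+5 fires, +5 burnt)
Step 4: cell (0,2)='.' (+1 fires, +5 burnt)
Step 5: cell (0,2)='.' (+0 fires, +1 burnt)
  fire out at step 5

2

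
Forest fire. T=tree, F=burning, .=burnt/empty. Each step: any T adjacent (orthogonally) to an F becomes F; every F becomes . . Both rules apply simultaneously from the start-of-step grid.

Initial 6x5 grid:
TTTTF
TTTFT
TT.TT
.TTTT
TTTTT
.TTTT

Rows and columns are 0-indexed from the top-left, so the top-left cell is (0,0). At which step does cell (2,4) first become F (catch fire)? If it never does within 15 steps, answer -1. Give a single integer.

Step 1: cell (2,4)='T' (+4 fires, +2 burnt)
Step 2: cell (2,4)='F' (+4 fires, +4 burnt)
  -> target ignites at step 2
Step 3: cell (2,4)='.' (+6 fires, +4 burnt)
Step 4: cell (2,4)='.' (+6 fires, +6 burnt)
Step 5: cell (2,4)='.' (+3 fires, +6 burnt)
Step 6: cell (2,4)='.' (+2 fires, +3 burnt)
Step 7: cell (2,4)='.' (+0 fires, +2 burnt)
  fire out at step 7

2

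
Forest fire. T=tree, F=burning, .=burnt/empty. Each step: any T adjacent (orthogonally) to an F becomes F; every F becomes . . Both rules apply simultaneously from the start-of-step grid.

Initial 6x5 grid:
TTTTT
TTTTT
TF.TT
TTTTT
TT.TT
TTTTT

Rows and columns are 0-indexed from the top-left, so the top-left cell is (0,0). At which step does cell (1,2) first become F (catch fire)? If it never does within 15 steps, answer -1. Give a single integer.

Step 1: cell (1,2)='T' (+3 fires, +1 burnt)
Step 2: cell (1,2)='F' (+6 fires, +3 burnt)
  -> target ignites at step 2
Step 3: cell (1,2)='.' (+6 fires, +6 burnt)
Step 4: cell (1,2)='.' (+7 fires, +6 burnt)
Step 5: cell (1,2)='.' (+4 fires, +7 burnt)
Step 6: cell (1,2)='.' (+1 fires, +4 burnt)
Step 7: cell (1,2)='.' (+0 fires, +1 burnt)
  fire out at step 7

2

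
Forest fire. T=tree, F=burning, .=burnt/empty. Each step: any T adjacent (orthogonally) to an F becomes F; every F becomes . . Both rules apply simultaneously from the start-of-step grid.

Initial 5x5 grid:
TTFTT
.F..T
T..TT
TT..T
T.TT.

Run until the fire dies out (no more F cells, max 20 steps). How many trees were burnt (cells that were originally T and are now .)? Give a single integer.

Answer: 8

Derivation:
Step 1: +2 fires, +2 burnt (F count now 2)
Step 2: +2 fires, +2 burnt (F count now 2)
Step 3: +1 fires, +2 burnt (F count now 1)
Step 4: +1 fires, +1 burnt (F count now 1)
Step 5: +2 fires, +1 burnt (F count now 2)
Step 6: +0 fires, +2 burnt (F count now 0)
Fire out after step 6
Initially T: 14, now '.': 19
Total burnt (originally-T cells now '.'): 8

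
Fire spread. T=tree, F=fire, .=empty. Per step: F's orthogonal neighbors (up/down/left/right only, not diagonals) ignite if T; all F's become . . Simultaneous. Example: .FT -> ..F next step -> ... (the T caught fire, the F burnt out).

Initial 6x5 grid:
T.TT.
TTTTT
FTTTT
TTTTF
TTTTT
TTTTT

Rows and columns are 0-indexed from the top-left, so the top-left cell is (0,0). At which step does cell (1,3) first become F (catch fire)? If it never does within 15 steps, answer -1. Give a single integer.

Step 1: cell (1,3)='T' (+6 fires, +2 burnt)
Step 2: cell (1,3)='T' (+10 fires, +6 burnt)
Step 3: cell (1,3)='F' (+6 fires, +10 burnt)
  -> target ignites at step 3
Step 4: cell (1,3)='.' (+4 fires, +6 burnt)
Step 5: cell (1,3)='.' (+0 fires, +4 burnt)
  fire out at step 5

3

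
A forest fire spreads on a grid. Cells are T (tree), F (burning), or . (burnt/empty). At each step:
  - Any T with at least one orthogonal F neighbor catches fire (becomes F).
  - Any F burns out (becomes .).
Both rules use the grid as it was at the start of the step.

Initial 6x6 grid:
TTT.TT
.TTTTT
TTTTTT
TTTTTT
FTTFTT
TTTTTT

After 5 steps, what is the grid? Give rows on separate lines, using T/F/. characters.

Step 1: 7 trees catch fire, 2 burn out
  TTT.TT
  .TTTTT
  TTTTTT
  FTTFTT
  .FF.FT
  FTTFTT
Step 2: 9 trees catch fire, 7 burn out
  TTT.TT
  .TTTTT
  FTTFTT
  .FF.FT
  .....F
  .FF.FT
Step 3: 6 trees catch fire, 9 burn out
  TTT.TT
  .TTFTT
  .FF.FT
  .....F
  ......
  .....F
Step 4: 4 trees catch fire, 6 burn out
  TTT.TT
  .FF.FT
  .....F
  ......
  ......
  ......
Step 5: 4 trees catch fire, 4 burn out
  TFF.FT
  .....F
  ......
  ......
  ......
  ......

TFF.FT
.....F
......
......
......
......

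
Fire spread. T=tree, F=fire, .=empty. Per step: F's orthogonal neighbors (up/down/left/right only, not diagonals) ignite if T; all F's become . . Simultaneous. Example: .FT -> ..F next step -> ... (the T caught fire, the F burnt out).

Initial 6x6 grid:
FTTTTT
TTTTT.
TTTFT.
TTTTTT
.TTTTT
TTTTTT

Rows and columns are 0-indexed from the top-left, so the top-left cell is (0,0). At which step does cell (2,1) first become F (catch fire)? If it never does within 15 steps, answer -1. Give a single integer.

Step 1: cell (2,1)='T' (+6 fires, +2 burnt)
Step 2: cell (2,1)='F' (+10 fires, +6 burnt)
  -> target ignites at step 2
Step 3: cell (2,1)='.' (+7 fires, +10 burnt)
Step 4: cell (2,1)='.' (+5 fires, +7 burnt)
Step 5: cell (2,1)='.' (+2 fires, +5 burnt)
Step 6: cell (2,1)='.' (+1 fires, +2 burnt)
Step 7: cell (2,1)='.' (+0 fires, +1 burnt)
  fire out at step 7

2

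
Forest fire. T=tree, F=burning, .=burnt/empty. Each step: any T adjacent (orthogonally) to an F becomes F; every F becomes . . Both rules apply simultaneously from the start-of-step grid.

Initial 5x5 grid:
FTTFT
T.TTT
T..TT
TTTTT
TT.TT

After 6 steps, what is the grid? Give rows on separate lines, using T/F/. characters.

Step 1: 5 trees catch fire, 2 burn out
  .FF.F
  F.TFT
  T..TT
  TTTTT
  TT.TT
Step 2: 4 trees catch fire, 5 burn out
  .....
  ..F.F
  F..FT
  TTTTT
  TT.TT
Step 3: 3 trees catch fire, 4 burn out
  .....
  .....
  ....F
  FTTFT
  TT.TT
Step 4: 5 trees catch fire, 3 burn out
  .....
  .....
  .....
  .FF.F
  FT.FT
Step 5: 2 trees catch fire, 5 burn out
  .....
  .....
  .....
  .....
  .F..F
Step 6: 0 trees catch fire, 2 burn out
  .....
  .....
  .....
  .....
  .....

.....
.....
.....
.....
.....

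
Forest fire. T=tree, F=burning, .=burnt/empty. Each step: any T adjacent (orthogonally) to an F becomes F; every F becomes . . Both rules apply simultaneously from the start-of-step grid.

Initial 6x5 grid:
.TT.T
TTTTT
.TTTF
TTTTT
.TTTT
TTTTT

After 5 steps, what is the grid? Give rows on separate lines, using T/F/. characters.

Step 1: 3 trees catch fire, 1 burn out
  .TT.T
  TTTTF
  .TTF.
  TTTTF
  .TTTT
  TTTTT
Step 2: 5 trees catch fire, 3 burn out
  .TT.F
  TTTF.
  .TF..
  TTTF.
  .TTTF
  TTTTT
Step 3: 5 trees catch fire, 5 burn out
  .TT..
  TTF..
  .F...
  TTF..
  .TTF.
  TTTTF
Step 4: 5 trees catch fire, 5 burn out
  .TF..
  TF...
  .....
  TF...
  .TF..
  TTTF.
Step 5: 5 trees catch fire, 5 burn out
  .F...
  F....
  .....
  F....
  .F...
  TTF..

.F...
F....
.....
F....
.F...
TTF..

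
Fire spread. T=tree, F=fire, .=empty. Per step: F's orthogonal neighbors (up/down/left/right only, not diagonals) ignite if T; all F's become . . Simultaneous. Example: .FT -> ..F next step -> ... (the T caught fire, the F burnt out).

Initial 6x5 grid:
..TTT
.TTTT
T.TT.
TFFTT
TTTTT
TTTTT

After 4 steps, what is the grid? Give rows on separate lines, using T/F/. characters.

Step 1: 5 trees catch fire, 2 burn out
  ..TTT
  .TTTT
  T.FT.
  F..FT
  TFFTT
  TTTTT
Step 2: 8 trees catch fire, 5 burn out
  ..TTT
  .TFTT
  F..F.
  ....F
  F..FT
  TFFTT
Step 3: 6 trees catch fire, 8 burn out
  ..FTT
  .F.FT
  .....
  .....
  ....F
  F..FT
Step 4: 3 trees catch fire, 6 burn out
  ...FT
  ....F
  .....
  .....
  .....
  ....F

...FT
....F
.....
.....
.....
....F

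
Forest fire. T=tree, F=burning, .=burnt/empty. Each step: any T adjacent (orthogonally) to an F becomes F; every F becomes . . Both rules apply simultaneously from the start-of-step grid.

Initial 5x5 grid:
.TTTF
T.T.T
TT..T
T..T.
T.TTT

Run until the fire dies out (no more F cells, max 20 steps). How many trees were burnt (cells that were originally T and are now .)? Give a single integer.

Step 1: +2 fires, +1 burnt (F count now 2)
Step 2: +2 fires, +2 burnt (F count now 2)
Step 3: +2 fires, +2 burnt (F count now 2)
Step 4: +0 fires, +2 burnt (F count now 0)
Fire out after step 4
Initially T: 15, now '.': 16
Total burnt (originally-T cells now '.'): 6

Answer: 6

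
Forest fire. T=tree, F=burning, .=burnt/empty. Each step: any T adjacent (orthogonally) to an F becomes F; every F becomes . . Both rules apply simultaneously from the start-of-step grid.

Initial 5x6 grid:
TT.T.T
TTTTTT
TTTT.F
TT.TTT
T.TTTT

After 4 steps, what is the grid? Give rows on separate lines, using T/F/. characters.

Step 1: 2 trees catch fire, 1 burn out
  TT.T.T
  TTTTTF
  TTTT..
  TT.TTF
  T.TTTT
Step 2: 4 trees catch fire, 2 burn out
  TT.T.F
  TTTTF.
  TTTT..
  TT.TF.
  T.TTTF
Step 3: 3 trees catch fire, 4 burn out
  TT.T..
  TTTF..
  TTTT..
  TT.F..
  T.TTF.
Step 4: 4 trees catch fire, 3 burn out
  TT.F..
  TTF...
  TTTF..
  TT....
  T.TF..

TT.F..
TTF...
TTTF..
TT....
T.TF..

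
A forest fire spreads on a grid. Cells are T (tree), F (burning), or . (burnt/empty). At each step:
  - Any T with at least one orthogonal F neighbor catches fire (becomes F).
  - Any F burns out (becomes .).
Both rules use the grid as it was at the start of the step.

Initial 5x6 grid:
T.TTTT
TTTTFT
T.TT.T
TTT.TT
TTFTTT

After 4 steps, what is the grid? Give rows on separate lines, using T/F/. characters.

Step 1: 6 trees catch fire, 2 burn out
  T.TTFT
  TTTF.F
  T.TT.T
  TTF.TT
  TF.FTT
Step 2: 9 trees catch fire, 6 burn out
  T.TF.F
  TTF...
  T.FF.F
  TF..TT
  F...FT
Step 3: 6 trees catch fire, 9 burn out
  T.F...
  TF....
  T.....
  F...FF
  .....F
Step 4: 2 trees catch fire, 6 burn out
  T.....
  F.....
  F.....
  ......
  ......

T.....
F.....
F.....
......
......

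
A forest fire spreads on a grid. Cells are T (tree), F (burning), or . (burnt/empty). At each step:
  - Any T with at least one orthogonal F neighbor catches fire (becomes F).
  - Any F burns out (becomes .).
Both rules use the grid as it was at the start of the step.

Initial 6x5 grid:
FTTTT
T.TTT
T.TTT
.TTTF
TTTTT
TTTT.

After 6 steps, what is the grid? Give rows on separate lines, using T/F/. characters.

Step 1: 5 trees catch fire, 2 burn out
  .FTTT
  F.TTT
  T.TTF
  .TTF.
  TTTTF
  TTTT.
Step 2: 6 trees catch fire, 5 burn out
  ..FTT
  ..TTF
  F.TF.
  .TF..
  TTTF.
  TTTT.
Step 3: 8 trees catch fire, 6 burn out
  ...FF
  ..FF.
  ..F..
  .F...
  TTF..
  TTTF.
Step 4: 2 trees catch fire, 8 burn out
  .....
  .....
  .....
  .....
  TF...
  TTF..
Step 5: 2 trees catch fire, 2 burn out
  .....
  .....
  .....
  .....
  F....
  TF...
Step 6: 1 trees catch fire, 2 burn out
  .....
  .....
  .....
  .....
  .....
  F....

.....
.....
.....
.....
.....
F....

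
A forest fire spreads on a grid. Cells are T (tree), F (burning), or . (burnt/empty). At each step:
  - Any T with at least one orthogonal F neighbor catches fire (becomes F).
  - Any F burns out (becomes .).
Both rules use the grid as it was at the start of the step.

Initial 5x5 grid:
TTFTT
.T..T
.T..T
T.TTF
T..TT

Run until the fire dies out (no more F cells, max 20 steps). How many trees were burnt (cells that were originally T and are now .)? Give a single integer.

Answer: 12

Derivation:
Step 1: +5 fires, +2 burnt (F count now 5)
Step 2: +6 fires, +5 burnt (F count now 6)
Step 3: +1 fires, +6 burnt (F count now 1)
Step 4: +0 fires, +1 burnt (F count now 0)
Fire out after step 4
Initially T: 14, now '.': 23
Total burnt (originally-T cells now '.'): 12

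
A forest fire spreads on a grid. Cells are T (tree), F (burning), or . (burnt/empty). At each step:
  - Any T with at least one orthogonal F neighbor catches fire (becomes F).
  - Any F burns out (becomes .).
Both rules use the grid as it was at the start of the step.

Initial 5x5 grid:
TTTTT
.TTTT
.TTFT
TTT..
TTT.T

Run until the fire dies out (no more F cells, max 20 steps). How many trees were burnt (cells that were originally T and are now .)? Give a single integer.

Step 1: +3 fires, +1 burnt (F count now 3)
Step 2: +5 fires, +3 burnt (F count now 5)
Step 3: +5 fires, +5 burnt (F count now 5)
Step 4: +3 fires, +5 burnt (F count now 3)
Step 5: +2 fires, +3 burnt (F count now 2)
Step 6: +0 fires, +2 burnt (F count now 0)
Fire out after step 6
Initially T: 19, now '.': 24
Total burnt (originally-T cells now '.'): 18

Answer: 18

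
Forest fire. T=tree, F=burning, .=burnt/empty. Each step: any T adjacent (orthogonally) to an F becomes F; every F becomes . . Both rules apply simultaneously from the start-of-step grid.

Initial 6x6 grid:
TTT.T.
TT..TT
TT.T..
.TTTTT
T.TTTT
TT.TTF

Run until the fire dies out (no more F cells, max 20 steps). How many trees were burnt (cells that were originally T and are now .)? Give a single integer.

Answer: 19

Derivation:
Step 1: +2 fires, +1 burnt (F count now 2)
Step 2: +3 fires, +2 burnt (F count now 3)
Step 3: +2 fires, +3 burnt (F count now 2)
Step 4: +2 fires, +2 burnt (F count now 2)
Step 5: +2 fires, +2 burnt (F count now 2)
Step 6: +1 fires, +2 burnt (F count now 1)
Step 7: +1 fires, +1 burnt (F count now 1)
Step 8: +2 fires, +1 burnt (F count now 2)
Step 9: +2 fires, +2 burnt (F count now 2)
Step 10: +2 fires, +2 burnt (F count now 2)
Step 11: +0 fires, +2 burnt (F count now 0)
Fire out after step 11
Initially T: 25, now '.': 30
Total burnt (originally-T cells now '.'): 19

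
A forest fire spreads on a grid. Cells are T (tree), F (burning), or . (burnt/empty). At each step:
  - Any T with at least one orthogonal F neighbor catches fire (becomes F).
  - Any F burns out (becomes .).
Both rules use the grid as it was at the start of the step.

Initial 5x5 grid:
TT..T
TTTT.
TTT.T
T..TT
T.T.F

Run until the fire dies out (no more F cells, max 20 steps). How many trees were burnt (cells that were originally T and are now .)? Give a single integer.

Answer: 3

Derivation:
Step 1: +1 fires, +1 burnt (F count now 1)
Step 2: +2 fires, +1 burnt (F count now 2)
Step 3: +0 fires, +2 burnt (F count now 0)
Fire out after step 3
Initially T: 16, now '.': 12
Total burnt (originally-T cells now '.'): 3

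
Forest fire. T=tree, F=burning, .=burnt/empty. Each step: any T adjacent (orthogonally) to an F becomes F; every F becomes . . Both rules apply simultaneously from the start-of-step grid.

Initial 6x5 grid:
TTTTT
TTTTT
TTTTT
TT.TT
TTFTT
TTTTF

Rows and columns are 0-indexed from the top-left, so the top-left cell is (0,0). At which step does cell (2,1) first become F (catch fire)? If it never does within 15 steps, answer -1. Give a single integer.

Step 1: cell (2,1)='T' (+5 fires, +2 burnt)
Step 2: cell (2,1)='T' (+5 fires, +5 burnt)
Step 3: cell (2,1)='F' (+5 fires, +5 burnt)
  -> target ignites at step 3
Step 4: cell (2,1)='.' (+5 fires, +5 burnt)
Step 5: cell (2,1)='.' (+5 fires, +5 burnt)
Step 6: cell (2,1)='.' (+2 fires, +5 burnt)
Step 7: cell (2,1)='.' (+0 fires, +2 burnt)
  fire out at step 7

3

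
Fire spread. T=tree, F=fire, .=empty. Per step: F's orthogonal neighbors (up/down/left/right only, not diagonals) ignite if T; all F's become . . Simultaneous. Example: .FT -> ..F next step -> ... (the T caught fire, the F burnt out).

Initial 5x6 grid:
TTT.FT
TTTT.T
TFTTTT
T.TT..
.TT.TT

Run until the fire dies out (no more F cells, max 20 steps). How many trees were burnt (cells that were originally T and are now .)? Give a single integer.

Answer: 19

Derivation:
Step 1: +4 fires, +2 burnt (F count now 4)
Step 2: +7 fires, +4 burnt (F count now 7)
Step 3: +7 fires, +7 burnt (F count now 7)
Step 4: +1 fires, +7 burnt (F count now 1)
Step 5: +0 fires, +1 burnt (F count now 0)
Fire out after step 5
Initially T: 21, now '.': 28
Total burnt (originally-T cells now '.'): 19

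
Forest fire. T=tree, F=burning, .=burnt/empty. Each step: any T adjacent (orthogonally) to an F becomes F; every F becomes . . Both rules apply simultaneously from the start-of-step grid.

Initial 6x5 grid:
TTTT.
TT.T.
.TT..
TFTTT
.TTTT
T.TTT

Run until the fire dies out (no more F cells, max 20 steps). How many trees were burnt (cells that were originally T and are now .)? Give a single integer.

Answer: 20

Derivation:
Step 1: +4 fires, +1 burnt (F count now 4)
Step 2: +4 fires, +4 burnt (F count now 4)
Step 3: +5 fires, +4 burnt (F count now 5)
Step 4: +4 fires, +5 burnt (F count now 4)
Step 5: +2 fires, +4 burnt (F count now 2)
Step 6: +1 fires, +2 burnt (F count now 1)
Step 7: +0 fires, +1 burnt (F count now 0)
Fire out after step 7
Initially T: 21, now '.': 29
Total burnt (originally-T cells now '.'): 20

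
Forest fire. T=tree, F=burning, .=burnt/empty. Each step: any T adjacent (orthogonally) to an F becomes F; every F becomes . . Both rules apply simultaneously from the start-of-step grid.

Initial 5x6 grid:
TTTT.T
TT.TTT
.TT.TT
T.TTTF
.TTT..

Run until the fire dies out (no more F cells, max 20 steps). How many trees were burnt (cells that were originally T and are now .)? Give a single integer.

Answer: 20

Derivation:
Step 1: +2 fires, +1 burnt (F count now 2)
Step 2: +3 fires, +2 burnt (F count now 3)
Step 3: +4 fires, +3 burnt (F count now 4)
Step 4: +3 fires, +4 burnt (F count now 3)
Step 5: +3 fires, +3 burnt (F count now 3)
Step 6: +2 fires, +3 burnt (F count now 2)
Step 7: +2 fires, +2 burnt (F count now 2)
Step 8: +1 fires, +2 burnt (F count now 1)
Step 9: +0 fires, +1 burnt (F count now 0)
Fire out after step 9
Initially T: 21, now '.': 29
Total burnt (originally-T cells now '.'): 20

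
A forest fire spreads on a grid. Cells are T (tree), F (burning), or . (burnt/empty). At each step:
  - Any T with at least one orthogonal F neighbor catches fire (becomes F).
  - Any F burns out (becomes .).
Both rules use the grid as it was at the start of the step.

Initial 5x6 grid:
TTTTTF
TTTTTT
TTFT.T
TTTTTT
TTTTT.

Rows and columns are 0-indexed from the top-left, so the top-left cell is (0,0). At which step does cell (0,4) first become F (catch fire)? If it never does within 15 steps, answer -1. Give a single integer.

Step 1: cell (0,4)='F' (+6 fires, +2 burnt)
  -> target ignites at step 1
Step 2: cell (0,4)='.' (+10 fires, +6 burnt)
Step 3: cell (0,4)='.' (+7 fires, +10 burnt)
Step 4: cell (0,4)='.' (+3 fires, +7 burnt)
Step 5: cell (0,4)='.' (+0 fires, +3 burnt)
  fire out at step 5

1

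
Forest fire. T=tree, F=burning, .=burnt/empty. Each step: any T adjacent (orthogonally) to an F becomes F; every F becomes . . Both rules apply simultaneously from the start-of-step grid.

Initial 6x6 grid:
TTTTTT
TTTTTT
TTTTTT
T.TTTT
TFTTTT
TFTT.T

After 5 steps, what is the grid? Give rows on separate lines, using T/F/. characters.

Step 1: 4 trees catch fire, 2 burn out
  TTTTTT
  TTTTTT
  TTTTTT
  T.TTTT
  F.FTTT
  F.FT.T
Step 2: 4 trees catch fire, 4 burn out
  TTTTTT
  TTTTTT
  TTTTTT
  F.FTTT
  ...FTT
  ...F.T
Step 3: 4 trees catch fire, 4 burn out
  TTTTTT
  TTTTTT
  FTFTTT
  ...FTT
  ....FT
  .....T
Step 4: 6 trees catch fire, 4 burn out
  TTTTTT
  FTFTTT
  .F.FTT
  ....FT
  .....F
  .....T
Step 5: 7 trees catch fire, 6 burn out
  FTFTTT
  .F.FTT
  ....FT
  .....F
  ......
  .....F

FTFTTT
.F.FTT
....FT
.....F
......
.....F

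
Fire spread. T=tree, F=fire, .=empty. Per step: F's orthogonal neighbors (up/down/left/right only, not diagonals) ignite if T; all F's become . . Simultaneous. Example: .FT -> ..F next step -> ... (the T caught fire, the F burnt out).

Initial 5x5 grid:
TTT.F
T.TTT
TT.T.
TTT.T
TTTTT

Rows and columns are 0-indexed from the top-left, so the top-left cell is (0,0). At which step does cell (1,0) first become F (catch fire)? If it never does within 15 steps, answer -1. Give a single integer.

Step 1: cell (1,0)='T' (+1 fires, +1 burnt)
Step 2: cell (1,0)='T' (+1 fires, +1 burnt)
Step 3: cell (1,0)='T' (+2 fires, +1 burnt)
Step 4: cell (1,0)='T' (+1 fires, +2 burnt)
Step 5: cell (1,0)='T' (+1 fires, +1 burnt)
Step 6: cell (1,0)='T' (+1 fires, +1 burnt)
Step 7: cell (1,0)='F' (+1 fires, +1 burnt)
  -> target ignites at step 7
Step 8: cell (1,0)='.' (+1 fires, +1 burnt)
Step 9: cell (1,0)='.' (+2 fires, +1 burnt)
Step 10: cell (1,0)='.' (+2 fires, +2 burnt)
Step 11: cell (1,0)='.' (+2 fires, +2 burnt)
Step 12: cell (1,0)='.' (+1 fires, +2 burnt)
Step 13: cell (1,0)='.' (+1 fires, +1 burnt)
Step 14: cell (1,0)='.' (+1 fires, +1 burnt)
Step 15: cell (1,0)='.' (+1 fires, +1 burnt)

7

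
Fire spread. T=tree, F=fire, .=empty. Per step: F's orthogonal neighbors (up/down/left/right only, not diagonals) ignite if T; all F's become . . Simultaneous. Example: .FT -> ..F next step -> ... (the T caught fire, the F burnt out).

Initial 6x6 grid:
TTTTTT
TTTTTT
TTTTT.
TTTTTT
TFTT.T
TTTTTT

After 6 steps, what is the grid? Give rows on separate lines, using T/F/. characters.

Step 1: 4 trees catch fire, 1 burn out
  TTTTTT
  TTTTTT
  TTTTT.
  TFTTTT
  F.FT.T
  TFTTTT
Step 2: 6 trees catch fire, 4 burn out
  TTTTTT
  TTTTTT
  TFTTT.
  F.FTTT
  ...F.T
  F.FTTT
Step 3: 5 trees catch fire, 6 burn out
  TTTTTT
  TFTTTT
  F.FTT.
  ...FTT
  .....T
  ...FTT
Step 4: 6 trees catch fire, 5 burn out
  TFTTTT
  F.FTTT
  ...FT.
  ....FT
  .....T
  ....FT
Step 5: 6 trees catch fire, 6 burn out
  F.FTTT
  ...FTT
  ....F.
  .....F
  .....T
  .....F
Step 6: 3 trees catch fire, 6 burn out
  ...FTT
  ....FT
  ......
  ......
  .....F
  ......

...FTT
....FT
......
......
.....F
......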